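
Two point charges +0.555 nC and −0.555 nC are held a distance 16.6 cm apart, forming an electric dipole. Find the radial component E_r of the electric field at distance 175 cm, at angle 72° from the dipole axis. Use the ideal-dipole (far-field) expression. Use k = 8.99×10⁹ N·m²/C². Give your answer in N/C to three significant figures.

E_r ≈ 0.0955 N/C

Dipole moment p = qd = (5.55×10⁻¹⁰ C)(0.166 m) = 9.213×10⁻¹¹ C·m.
For a dipole, E_r = (2kp cosθ)/r³.
kp/r³ = (8.99×10⁹)(9.213×10⁻¹¹)/(1.75)³ = 0.1545 N/C.
E_r = 2·0.1545·cos72° = 0.09551 N/C.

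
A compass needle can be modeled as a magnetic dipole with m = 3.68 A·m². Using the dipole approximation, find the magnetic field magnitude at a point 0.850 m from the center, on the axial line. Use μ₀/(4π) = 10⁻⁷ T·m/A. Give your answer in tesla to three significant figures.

B ≈ 1.20×10⁻⁶ T

On axis B = (μ₀/4π)·2m/r³.
B = 2·(10⁻⁷)·(3.68) / (0.850)³ = 1.198×10⁻⁶ T.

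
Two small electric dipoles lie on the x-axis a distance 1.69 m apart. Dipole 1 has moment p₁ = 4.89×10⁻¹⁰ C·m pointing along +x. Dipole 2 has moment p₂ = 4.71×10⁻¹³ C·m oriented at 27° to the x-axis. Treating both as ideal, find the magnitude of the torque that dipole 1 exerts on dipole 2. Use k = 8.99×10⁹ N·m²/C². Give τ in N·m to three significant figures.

τ ≈ 3.89×10⁻¹³ N·m

The second dipole sits on the axis of the first, so the field there is axial: E₁ = 2kp₁/r³ along +x.
E₁ = 2(8.99×10⁹)(4.89×10⁻¹⁰)/(1.69)³ = 1.822 N/C.
Torque on the second dipole: τ = p₂ E₁ sinθ.
τ = (4.71×10⁻¹³)(1.822)·sin27° = 3.895×10⁻¹³ N·m.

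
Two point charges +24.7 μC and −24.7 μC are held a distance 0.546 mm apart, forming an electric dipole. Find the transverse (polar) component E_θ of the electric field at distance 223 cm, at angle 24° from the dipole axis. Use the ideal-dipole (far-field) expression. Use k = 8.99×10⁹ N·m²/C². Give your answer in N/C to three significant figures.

Dipole moment p = qd = (2.47×10⁻⁵ C)(5.46×10⁻⁴ m) = 1.349×10⁻⁸ C·m.
For a dipole, E_θ = (kp sinθ)/r³.
kp/r³ = (8.99×10⁹)(1.349×10⁻⁸)/(2.23)³ = 10.94 N/C.
E_θ = 10.94·sin24° = 4.448 N/C.

E_θ ≈ 4.45 N/C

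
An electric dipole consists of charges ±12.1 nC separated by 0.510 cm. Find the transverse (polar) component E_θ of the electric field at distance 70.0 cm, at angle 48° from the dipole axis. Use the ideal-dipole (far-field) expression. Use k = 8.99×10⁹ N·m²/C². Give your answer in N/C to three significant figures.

Dipole moment p = qd = (1.21×10⁻⁸ C)(0.00510 m) = 6.171×10⁻¹¹ C·m.
For a dipole, E_θ = (kp sinθ)/r³.
kp/r³ = (8.99×10⁹)(6.171×10⁻¹¹)/(0.700)³ = 1.617 N/C.
E_θ = 1.617·sin48° = 1.202 N/C.

E_θ ≈ 1.20 N/C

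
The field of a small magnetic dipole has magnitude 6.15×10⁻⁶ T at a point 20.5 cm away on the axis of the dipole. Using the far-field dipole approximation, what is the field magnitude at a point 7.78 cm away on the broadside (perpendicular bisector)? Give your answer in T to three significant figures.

Dipole fields scale as 1/r³ in the far field.
The axial field is twice the equatorial field at the same r, so the geometry factor is 1/2.
B₂ = B₁ · (1/2) · (r₁/r₂)³ = 6.15×10⁻⁶ · 0.5 · (20.5/7.78)³.
(r₁/r₂)³ = (2.635)³ = 18.29.
B₂ ≈ 5.626×10⁻⁵ T.

B ≈ 5.63×10⁻⁵ T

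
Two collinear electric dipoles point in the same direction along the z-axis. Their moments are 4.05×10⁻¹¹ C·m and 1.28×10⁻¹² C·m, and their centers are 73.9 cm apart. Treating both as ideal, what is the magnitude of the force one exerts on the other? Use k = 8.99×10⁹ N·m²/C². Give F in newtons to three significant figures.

F ≈ 9.38×10⁻¹² N

On-axis field of dipole 1 at distance r: E = 2kp₁/r³. Force on dipole 2 is F = p₂·dE/dr (gradient along axis).
dE/dr = −6kp₁/r⁴, so |F| = 6kp₁p₂/r⁴ (attractive for aligned moments).
F = 6(8.99×10⁹)(4.05×10⁻¹¹)(1.28×10⁻¹²)/(0.739)⁴ = 9.376×10⁻¹² N.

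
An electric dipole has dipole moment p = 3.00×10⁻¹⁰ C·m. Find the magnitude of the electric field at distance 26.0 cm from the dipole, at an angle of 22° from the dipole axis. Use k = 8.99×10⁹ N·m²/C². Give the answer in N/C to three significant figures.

At angle θ the dipole field magnitude is E = (kp/r³)·√(1 + 3cos²θ).
kp/r³ = (8.99×10⁹)(3.00×10⁻¹⁰) / (0.260)³ = 153.4 N/C.
√(1 + 3cos²22°) = √(1 + 3·0.8597) = √3.5790 ≈ 1.8918.
E ≈ 153.4 × 1.892 = 290.3 N/C.

E ≈ 290 N/C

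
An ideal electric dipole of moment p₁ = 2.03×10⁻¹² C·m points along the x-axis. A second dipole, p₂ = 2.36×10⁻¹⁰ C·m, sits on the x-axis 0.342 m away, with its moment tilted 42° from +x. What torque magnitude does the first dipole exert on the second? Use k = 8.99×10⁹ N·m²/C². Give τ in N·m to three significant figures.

The second dipole sits on the axis of the first, so the field there is axial: E₁ = 2kp₁/r³ along +x.
E₁ = 2(8.99×10⁹)(2.03×10⁻¹²)/(0.342)³ = 0.9124 N/C.
Torque on the second dipole: τ = p₂ E₁ sinθ.
τ = (2.36×10⁻¹⁰)(0.9124)·sin42° = 1.441×10⁻¹⁰ N·m.

τ ≈ 1.44×10⁻¹⁰ N·m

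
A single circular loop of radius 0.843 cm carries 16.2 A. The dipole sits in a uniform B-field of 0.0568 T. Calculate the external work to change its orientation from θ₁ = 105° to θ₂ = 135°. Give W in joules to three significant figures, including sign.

W ≈ 9.21×10⁻⁵ J

Magnetic moment m = IA = Iπa² = (16.2)·π·(0.00843)² = 0.003617 A·m².
W_ext = ΔU = −mB cosθ₂ + mB cosθ₁ = mB(cosθ₁ − cosθ₂).
W = (0.003617)(0.0568)·(cos105° − cos135°) = (2.054×10⁻⁴)·(+0.4483) = 9.210×10⁻⁵ J.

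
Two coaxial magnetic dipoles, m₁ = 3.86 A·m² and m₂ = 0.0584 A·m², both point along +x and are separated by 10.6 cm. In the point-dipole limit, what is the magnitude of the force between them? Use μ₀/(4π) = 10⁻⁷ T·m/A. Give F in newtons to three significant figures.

On-axis B of dipole 1: B = (μ₀/4π)·2m₁/r³. Force on dipole 2: F = m₂·dB/dr.
dB/dr = −(μ₀/4π)·6m₁/r⁴, so |F| = (μ₀/4π)·6m₁m₂/r⁴.
F = 6(10⁻⁷)(3.86)(0.0584)/(0.106)⁴ = 0.001071 N.

F ≈ 0.00107 N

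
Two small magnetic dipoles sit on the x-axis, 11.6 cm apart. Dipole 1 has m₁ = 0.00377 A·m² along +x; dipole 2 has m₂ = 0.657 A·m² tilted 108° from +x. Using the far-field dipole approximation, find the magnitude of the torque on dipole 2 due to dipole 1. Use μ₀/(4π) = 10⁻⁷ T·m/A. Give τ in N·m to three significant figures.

τ ≈ 3.02×10⁻⁷ N·m

Dipole B is on the axis of dipole A, so B₁ there is axial: B₁ = (μ₀/4π)·2m₁/r³ along +x.
B₁ = 2(10⁻⁷)(0.00377)/(0.116)³ = 4.831×10⁻⁷ T.
τ = m₂ B₁ sinθ.
τ = (0.657)(4.831×10⁻⁷)·sin108° = 3.018×10⁻⁷ N·m.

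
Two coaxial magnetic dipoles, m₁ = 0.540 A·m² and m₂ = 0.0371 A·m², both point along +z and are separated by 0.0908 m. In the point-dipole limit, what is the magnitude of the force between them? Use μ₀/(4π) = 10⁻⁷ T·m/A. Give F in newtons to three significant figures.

F ≈ 1.77×10⁻⁴ N

On-axis B of dipole 1: B = (μ₀/4π)·2m₁/r³. Force on dipole 2: F = m₂·dB/dr.
dB/dr = −(μ₀/4π)·6m₁/r⁴, so |F| = (μ₀/4π)·6m₁m₂/r⁴.
F = 6(10⁻⁷)(0.540)(0.0371)/(0.0908)⁴ = 1.768×10⁻⁴ N.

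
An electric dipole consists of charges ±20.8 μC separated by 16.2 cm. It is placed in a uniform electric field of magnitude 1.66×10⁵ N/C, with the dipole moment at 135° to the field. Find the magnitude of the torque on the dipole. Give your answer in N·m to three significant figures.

Dipole moment p = qd = (2.08×10⁻⁵ C)(0.162 m) = 3.37×10⁻⁶ C·m.
Torque on an electric dipole: τ = pE sinθ.
τ = (3.37×10⁻⁶)(1.66×10⁵)·sin135° = 0.3956 N·m.

τ ≈ 0.396 N·m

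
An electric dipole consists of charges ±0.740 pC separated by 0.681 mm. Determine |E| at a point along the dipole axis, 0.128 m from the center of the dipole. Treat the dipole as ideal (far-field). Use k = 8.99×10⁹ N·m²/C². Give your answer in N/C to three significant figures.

E ≈ 0.00432 N/C

Dipole moment p = qd = (7.40×10⁻¹³ C)(6.81×10⁻⁴ m) = 5.039×10⁻¹⁶ C·m.
On the dipole axis E = 2kp/r³.
E = 2·(8.99×10⁹)(5.039×10⁻¹⁶) / (0.128)³ = 0.004320 N/C.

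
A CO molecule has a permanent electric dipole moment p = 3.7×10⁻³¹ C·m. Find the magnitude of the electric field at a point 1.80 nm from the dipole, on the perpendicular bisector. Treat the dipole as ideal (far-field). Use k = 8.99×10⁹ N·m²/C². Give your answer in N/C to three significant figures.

In the equatorial plane E = kp/r³.
E = (8.99×10⁹)(3.70×10⁻³¹) / (1.80×10⁻⁹)³ = 5.704×10⁵ N/C.

E ≈ 5.70×10⁵ N/C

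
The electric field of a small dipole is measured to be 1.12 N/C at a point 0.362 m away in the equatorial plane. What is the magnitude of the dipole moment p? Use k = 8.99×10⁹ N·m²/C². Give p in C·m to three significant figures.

In the equatorial plane E = kp/r³, so p = Er³/(k).
p = (1.12)·(0.362)³ / (8.99×10⁹) = 5.910×10⁻¹² C·m.

p ≈ 5.91×10⁻¹² C·m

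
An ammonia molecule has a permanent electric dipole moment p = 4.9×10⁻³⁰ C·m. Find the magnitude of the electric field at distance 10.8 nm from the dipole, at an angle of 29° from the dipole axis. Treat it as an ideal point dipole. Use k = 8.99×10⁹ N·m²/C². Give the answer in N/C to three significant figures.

At angle θ the dipole field magnitude is E = (kp/r³)·√(1 + 3cos²θ).
kp/r³ = (8.99×10⁹)(4.90×10⁻³⁰) / (1.08×10⁻⁸)³ = 3.497×10⁴ N/C.
√(1 + 3cos²29°) = √(1 + 3·0.7650) = √3.2949 ≈ 1.8152.
E ≈ 3.497×10⁴ × 1.815 = 6.348×10⁴ N/C.

E ≈ 6.35×10⁴ N/C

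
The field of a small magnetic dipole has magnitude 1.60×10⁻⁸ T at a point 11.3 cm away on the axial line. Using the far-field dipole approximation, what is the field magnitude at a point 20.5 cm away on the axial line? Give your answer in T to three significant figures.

Dipole fields scale as 1/r³ in the far field; the geometry is the same at both points.
B₂ = B₁ · (r₁/r₂)³ = 1.60×10⁻⁸ · (11.3/20.5)³.
(r₁/r₂)³ = (0.5512)³ = 0.1675.
B₂ ≈ 2.680×10⁻⁹ T.

B ≈ 2.68×10⁻⁹ T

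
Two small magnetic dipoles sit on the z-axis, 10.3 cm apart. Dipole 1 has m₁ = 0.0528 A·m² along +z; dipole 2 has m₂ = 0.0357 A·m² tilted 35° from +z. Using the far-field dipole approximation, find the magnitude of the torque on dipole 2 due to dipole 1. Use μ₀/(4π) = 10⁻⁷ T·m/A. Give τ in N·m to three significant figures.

τ ≈ 1.98×10⁻⁷ N·m

Dipole B is on the axis of dipole A, so B₁ there is axial: B₁ = (μ₀/4π)·2m₁/r³ along +z.
B₁ = 2(10⁻⁷)(0.0528)/(0.103)³ = 9.664×10⁻⁶ T.
τ = m₂ B₁ sinθ.
τ = (0.0357)(9.664×10⁻⁶)·sin35° = 1.979×10⁻⁷ N·m.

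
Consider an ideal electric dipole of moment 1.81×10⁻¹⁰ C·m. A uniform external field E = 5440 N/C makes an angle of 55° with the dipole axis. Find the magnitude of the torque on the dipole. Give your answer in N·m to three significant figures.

Torque on an electric dipole: τ = pE sinθ.
τ = (1.81×10⁻¹⁰)(5440)·sin55° = 8.066×10⁻⁷ N·m.

τ ≈ 8.07×10⁻⁷ N·m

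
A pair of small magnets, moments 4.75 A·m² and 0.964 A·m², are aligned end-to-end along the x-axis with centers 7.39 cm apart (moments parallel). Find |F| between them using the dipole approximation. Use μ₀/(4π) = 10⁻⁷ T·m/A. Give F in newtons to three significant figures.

On-axis B of dipole 1: B = (μ₀/4π)·2m₁/r³. Force on dipole 2: F = m₂·dB/dr.
dB/dr = −(μ₀/4π)·6m₁/r⁴, so |F| = (μ₀/4π)·6m₁m₂/r⁴.
F = 6(10⁻⁷)(4.75)(0.964)/(0.0739)⁴ = 0.09212 N.

F ≈ 0.0921 N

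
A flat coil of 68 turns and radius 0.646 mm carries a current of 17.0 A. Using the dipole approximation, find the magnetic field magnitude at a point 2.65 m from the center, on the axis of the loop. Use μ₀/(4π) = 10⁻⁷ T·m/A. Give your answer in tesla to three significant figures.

m = NIA = NIπa² = 68·(17.0)·π·(6.46×10⁻⁴)² = 0.001516 A·m².
On axis B = (μ₀/4π)·2m/r³.
B = 2·(10⁻⁷)·(0.001516) / (2.65)³ = 1.629×10⁻¹¹ T.

B ≈ 1.63×10⁻¹¹ T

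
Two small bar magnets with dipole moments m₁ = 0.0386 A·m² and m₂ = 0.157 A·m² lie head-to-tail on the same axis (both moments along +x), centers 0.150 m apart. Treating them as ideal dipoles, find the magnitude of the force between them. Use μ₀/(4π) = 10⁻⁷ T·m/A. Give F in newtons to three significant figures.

On-axis B of dipole 1: B = (μ₀/4π)·2m₁/r³. Force on dipole 2: F = m₂·dB/dr.
dB/dr = −(μ₀/4π)·6m₁/r⁴, so |F| = (μ₀/4π)·6m₁m₂/r⁴.
F = 6(10⁻⁷)(0.0386)(0.157)/(0.150)⁴ = 7.182×10⁻⁶ N.

F ≈ 7.18×10⁻⁶ N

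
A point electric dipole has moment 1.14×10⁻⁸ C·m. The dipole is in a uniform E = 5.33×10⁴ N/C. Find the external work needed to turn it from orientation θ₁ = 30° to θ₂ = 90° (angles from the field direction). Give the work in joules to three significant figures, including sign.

W ≈ 5.26×10⁻⁴ J

W_ext = ΔU = U(θ₂) − U(θ₁) = −pE cosθ₂ − (−pE cosθ₁) = pE(cosθ₁ − cosθ₂).
W = (1.14×10⁻⁸)(5.33×10⁴)·(cos30° − cos90°) = (6.076×10⁻⁴)·(+0.8660) = 5.262×10⁻⁴ J.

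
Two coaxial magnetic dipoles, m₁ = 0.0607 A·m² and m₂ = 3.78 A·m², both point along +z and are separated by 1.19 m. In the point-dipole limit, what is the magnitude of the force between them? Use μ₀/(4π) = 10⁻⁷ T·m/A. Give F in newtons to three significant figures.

On-axis B of dipole 1: B = (μ₀/4π)·2m₁/r³. Force on dipole 2: F = m₂·dB/dr.
dB/dr = −(μ₀/4π)·6m₁/r⁴, so |F| = (μ₀/4π)·6m₁m₂/r⁴.
F = 6(10⁻⁷)(0.0607)(3.78)/(1.19)⁴ = 6.865×10⁻⁸ N.

F ≈ 6.87×10⁻⁸ N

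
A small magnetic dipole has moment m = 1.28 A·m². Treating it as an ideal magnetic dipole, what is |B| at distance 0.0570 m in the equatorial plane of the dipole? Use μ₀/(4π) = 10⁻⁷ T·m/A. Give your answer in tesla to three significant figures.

In the equatorial plane B = (μ₀/4π)·m/r³ (half the axial value).
B = (10⁻⁷)·(1.28) / (0.0570)³ = 6.912×10⁻⁴ T.

B ≈ 6.91×10⁻⁴ T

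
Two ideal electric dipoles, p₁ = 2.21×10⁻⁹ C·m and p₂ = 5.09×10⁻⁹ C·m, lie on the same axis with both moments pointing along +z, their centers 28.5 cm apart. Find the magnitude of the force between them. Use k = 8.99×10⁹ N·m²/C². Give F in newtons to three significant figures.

F ≈ 9.20×10⁻⁵ N

On-axis field of dipole 1 at distance r: E = 2kp₁/r³. Force on dipole 2 is F = p₂·dE/dr (gradient along axis).
dE/dr = −6kp₁/r⁴, so |F| = 6kp₁p₂/r⁴ (attractive for aligned moments).
F = 6(8.99×10⁹)(2.21×10⁻⁹)(5.09×10⁻⁹)/(0.285)⁴ = 9.197×10⁻⁵ N.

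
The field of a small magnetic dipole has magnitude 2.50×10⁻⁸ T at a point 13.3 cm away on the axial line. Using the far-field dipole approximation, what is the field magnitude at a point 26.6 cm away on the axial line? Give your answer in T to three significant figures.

Dipole fields scale as 1/r³ in the far field; the geometry is the same at both points.
B₂ = B₁ · (r₁/r₂)³ = 2.50×10⁻⁸ · (13.3/26.6)³.
(r₁/r₂)³ = (0.5)³ = 0.125.
B₂ ≈ 3.125×10⁻⁹ T.

B ≈ 3.12×10⁻⁹ T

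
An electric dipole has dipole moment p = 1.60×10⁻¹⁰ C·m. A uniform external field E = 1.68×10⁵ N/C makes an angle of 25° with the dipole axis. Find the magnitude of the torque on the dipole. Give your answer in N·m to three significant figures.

τ ≈ 1.14×10⁻⁵ N·m

Torque on an electric dipole: τ = pE sinθ.
τ = (1.60×10⁻¹⁰)(1.68×10⁵)·sin25° = 1.136×10⁻⁵ N·m.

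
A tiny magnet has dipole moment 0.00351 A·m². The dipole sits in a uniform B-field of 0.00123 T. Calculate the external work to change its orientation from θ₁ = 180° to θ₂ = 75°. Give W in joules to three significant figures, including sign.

W ≈ -5.43×10⁻⁶ J

W_ext = ΔU = −mB cosθ₂ + mB cosθ₁ = mB(cosθ₁ − cosθ₂).
W = (0.00351)(0.00123)·(cos180° − cos75°) = (4.317×10⁻⁶)·(-1.2588) = -5.435×10⁻⁶ J.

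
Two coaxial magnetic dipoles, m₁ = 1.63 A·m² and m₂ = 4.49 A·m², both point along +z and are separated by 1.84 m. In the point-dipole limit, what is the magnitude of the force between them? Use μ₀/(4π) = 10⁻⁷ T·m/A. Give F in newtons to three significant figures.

On-axis B of dipole 1: B = (μ₀/4π)·2m₁/r³. Force on dipole 2: F = m₂·dB/dr.
dB/dr = −(μ₀/4π)·6m₁/r⁴, so |F| = (μ₀/4π)·6m₁m₂/r⁴.
F = 6(10⁻⁷)(1.63)(4.49)/(1.84)⁴ = 3.831×10⁻⁷ N.

F ≈ 3.83×10⁻⁷ N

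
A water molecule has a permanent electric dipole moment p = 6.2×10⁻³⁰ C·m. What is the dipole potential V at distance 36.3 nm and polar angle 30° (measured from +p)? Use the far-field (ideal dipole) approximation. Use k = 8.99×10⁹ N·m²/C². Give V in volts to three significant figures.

The dipole potential is V = kp cosθ / r².
V = (8.99×10⁹)(6.20×10⁻³⁰)·cos30° / (3.63×10⁻⁸)² = 3.663×10⁻⁵ V.

V ≈ 3.66×10⁻⁵ V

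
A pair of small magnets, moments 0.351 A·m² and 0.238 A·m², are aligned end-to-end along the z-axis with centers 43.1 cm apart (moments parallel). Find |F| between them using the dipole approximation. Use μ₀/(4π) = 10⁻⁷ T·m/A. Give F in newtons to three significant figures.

On-axis B of dipole 1: B = (μ₀/4π)·2m₁/r³. Force on dipole 2: F = m₂·dB/dr.
dB/dr = −(μ₀/4π)·6m₁/r⁴, so |F| = (μ₀/4π)·6m₁m₂/r⁴.
F = 6(10⁻⁷)(0.351)(0.238)/(0.431)⁴ = 1.453×10⁻⁶ N.

F ≈ 1.45×10⁻⁶ N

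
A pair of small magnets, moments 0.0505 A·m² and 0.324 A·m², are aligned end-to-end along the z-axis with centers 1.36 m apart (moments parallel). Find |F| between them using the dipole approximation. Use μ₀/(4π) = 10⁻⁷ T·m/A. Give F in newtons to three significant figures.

On-axis B of dipole 1: B = (μ₀/4π)·2m₁/r³. Force on dipole 2: F = m₂·dB/dr.
dB/dr = −(μ₀/4π)·6m₁/r⁴, so |F| = (μ₀/4π)·6m₁m₂/r⁴.
F = 6(10⁻⁷)(0.0505)(0.324)/(1.36)⁴ = 2.870×10⁻⁹ N.

F ≈ 2.87×10⁻⁹ N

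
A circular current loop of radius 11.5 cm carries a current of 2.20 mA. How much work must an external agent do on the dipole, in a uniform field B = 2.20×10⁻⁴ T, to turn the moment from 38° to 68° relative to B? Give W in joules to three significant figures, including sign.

Magnetic moment m = IA = Iπa² = (0.00220)·π·(0.115)² = 9.14×10⁻⁵ A·m².
W_ext = ΔU = −mB cosθ₂ + mB cosθ₁ = mB(cosθ₁ − cosθ₂).
W = (9.14×10⁻⁵)(2.20×10⁻⁴)·(cos38° − cos68°) = (2.011×10⁻⁸)·(+0.4134) = 8.313×10⁻⁹ J.

W ≈ 8.31×10⁻⁹ J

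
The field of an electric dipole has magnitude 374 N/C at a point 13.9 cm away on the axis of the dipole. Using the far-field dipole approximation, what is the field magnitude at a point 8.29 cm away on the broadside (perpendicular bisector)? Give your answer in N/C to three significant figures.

E ≈ 882 N/C

Dipole fields scale as 1/r³ in the far field.
The axial field is twice the equatorial field at the same r, so the geometry factor is 1/2.
E₂ = E₁ · (1/2) · (r₁/r₂)³ = 374 · 0.5 · (13.9/8.29)³.
(r₁/r₂)³ = (1.677)³ = 4.714.
E₂ ≈ 881.5 N/C.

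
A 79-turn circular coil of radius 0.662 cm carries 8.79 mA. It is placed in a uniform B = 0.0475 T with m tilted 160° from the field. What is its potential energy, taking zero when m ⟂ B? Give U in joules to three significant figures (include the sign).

m = NIA = NIπa² = 79·(0.00879)·π·(0.00662)² = 9.561×10⁻⁵ A·m².
U = −m·B = −mB cosθ.
U = −(9.561×10⁻⁵)(0.0475)·cos160° = 4.268×10⁻⁶ J.

U ≈ 4.27×10⁻⁶ J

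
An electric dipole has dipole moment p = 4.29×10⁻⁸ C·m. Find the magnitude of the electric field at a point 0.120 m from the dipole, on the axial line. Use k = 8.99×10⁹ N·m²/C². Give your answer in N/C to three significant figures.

E ≈ 4.46×10⁵ N/C

On the dipole axis E = 2kp/r³.
E = 2·(8.99×10⁹)(4.29×10⁻⁸) / (0.120)³ = 4.464×10⁵ N/C.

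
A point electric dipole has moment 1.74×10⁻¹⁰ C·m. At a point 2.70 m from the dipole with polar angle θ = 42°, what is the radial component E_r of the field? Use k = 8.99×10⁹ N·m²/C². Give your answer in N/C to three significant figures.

For a dipole, E_r = (2kp cosθ)/r³.
kp/r³ = (8.99×10⁹)(1.74×10⁻¹⁰)/(2.70)³ = 0.07947 N/C.
E_r = 2·0.07947·cos42° = 0.1181 N/C.

E_r ≈ 0.118 N/C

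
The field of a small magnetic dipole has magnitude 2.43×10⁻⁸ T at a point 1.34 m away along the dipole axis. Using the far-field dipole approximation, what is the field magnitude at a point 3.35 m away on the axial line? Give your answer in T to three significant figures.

Dipole fields scale as 1/r³ in the far field; the geometry is the same at both points.
B₂ = B₁ · (r₁/r₂)³ = 2.43×10⁻⁸ · (1.34/3.35)³.
(r₁/r₂)³ = (0.4)³ = 0.064.
B₂ ≈ 1.555×10⁻⁹ T.

B ≈ 1.56×10⁻⁹ T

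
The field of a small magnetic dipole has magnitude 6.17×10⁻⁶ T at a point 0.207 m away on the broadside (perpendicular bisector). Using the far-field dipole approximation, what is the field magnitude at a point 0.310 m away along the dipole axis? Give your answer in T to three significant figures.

B ≈ 3.67×10⁻⁶ T

Dipole fields scale as 1/r³ in the far field.
The axial field is twice the equatorial field at the same r, so the geometry factor is 2/1.
B₂ = B₁ · (2/1) · (r₁/r₂)³ = 6.17×10⁻⁶ · 2 · (0.207/0.310)³.
(r₁/r₂)³ = (0.6677)³ = 0.2977.
B₂ ≈ 3.674×10⁻⁶ T.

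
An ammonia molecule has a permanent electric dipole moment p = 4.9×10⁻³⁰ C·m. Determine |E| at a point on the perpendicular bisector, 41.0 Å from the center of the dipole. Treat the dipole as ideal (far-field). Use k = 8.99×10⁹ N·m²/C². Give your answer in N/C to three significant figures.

E ≈ 6.39×10⁵ N/C

On the perpendicular bisector E = kp/r³ (half the axial value at the same distance).
E = (8.99×10⁹)(4.90×10⁻³⁰) / (4.10×10⁻⁹)³ = 6.392×10⁵ N/C.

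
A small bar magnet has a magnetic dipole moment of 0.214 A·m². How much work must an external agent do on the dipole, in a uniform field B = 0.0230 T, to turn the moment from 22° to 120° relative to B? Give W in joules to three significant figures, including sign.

W ≈ 0.00702 J

W_ext = ΔU = −mB cosθ₂ + mB cosθ₁ = mB(cosθ₁ − cosθ₂).
W = (0.214)(0.0230)·(cos22° − cos120°) = (0.004922)·(+1.4272) = 0.007025 J.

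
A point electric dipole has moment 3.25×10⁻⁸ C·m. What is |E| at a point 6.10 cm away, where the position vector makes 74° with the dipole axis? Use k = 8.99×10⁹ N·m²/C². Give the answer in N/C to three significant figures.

E ≈ 1.43×10⁶ N/C

At angle θ the dipole field magnitude is E = (kp/r³)·√(1 + 3cos²θ).
kp/r³ = (8.99×10⁹)(3.25×10⁻⁸) / (0.0610)³ = 1.287×10⁶ N/C.
√(1 + 3cos²74°) = √(1 + 3·0.0760) = √1.2279 ≈ 1.1081.
E ≈ 1.287×10⁶ × 1.108 = 1.426×10⁶ N/C.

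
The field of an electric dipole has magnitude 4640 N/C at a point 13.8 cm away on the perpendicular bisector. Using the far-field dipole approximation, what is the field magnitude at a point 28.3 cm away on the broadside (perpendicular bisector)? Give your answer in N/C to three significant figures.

E ≈ 538 N/C

Dipole fields scale as 1/r³ in the far field; the geometry is the same at both points.
E₂ = E₁ · (r₁/r₂)³ = 4640 · (13.8/28.3)³.
(r₁/r₂)³ = (0.4876)³ = 0.116.
E₂ ≈ 538.0 N/C.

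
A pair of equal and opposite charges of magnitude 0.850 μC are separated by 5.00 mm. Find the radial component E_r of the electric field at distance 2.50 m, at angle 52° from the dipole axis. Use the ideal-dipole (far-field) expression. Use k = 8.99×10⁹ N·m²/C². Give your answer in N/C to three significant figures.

Dipole moment p = qd = (8.50×10⁻⁷ C)(0.00500 m) = 4.25×10⁻⁹ C·m.
For a dipole, E_r = (2kp cosθ)/r³.
kp/r³ = (8.99×10⁹)(4.25×10⁻⁹)/(2.50)³ = 2.445 N/C.
E_r = 2·2.445·cos52° = 3.011 N/C.

E_r ≈ 3.01 N/C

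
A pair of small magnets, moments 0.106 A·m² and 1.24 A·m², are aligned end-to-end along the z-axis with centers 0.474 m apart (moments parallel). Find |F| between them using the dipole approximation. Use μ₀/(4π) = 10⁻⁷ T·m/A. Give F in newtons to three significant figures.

F ≈ 1.56×10⁻⁶ N

On-axis B of dipole 1: B = (μ₀/4π)·2m₁/r³. Force on dipole 2: F = m₂·dB/dr.
dB/dr = −(μ₀/4π)·6m₁/r⁴, so |F| = (μ₀/4π)·6m₁m₂/r⁴.
F = 6(10⁻⁷)(0.106)(1.24)/(0.474)⁴ = 1.562×10⁻⁶ N.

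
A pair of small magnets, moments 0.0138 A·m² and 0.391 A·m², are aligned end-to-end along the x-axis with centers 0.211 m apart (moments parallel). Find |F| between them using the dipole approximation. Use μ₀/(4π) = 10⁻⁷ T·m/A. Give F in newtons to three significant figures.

F ≈ 1.63×10⁻⁶ N

On-axis B of dipole 1: B = (μ₀/4π)·2m₁/r³. Force on dipole 2: F = m₂·dB/dr.
dB/dr = −(μ₀/4π)·6m₁/r⁴, so |F| = (μ₀/4π)·6m₁m₂/r⁴.
F = 6(10⁻⁷)(0.0138)(0.391)/(0.211)⁴ = 1.633×10⁻⁶ N.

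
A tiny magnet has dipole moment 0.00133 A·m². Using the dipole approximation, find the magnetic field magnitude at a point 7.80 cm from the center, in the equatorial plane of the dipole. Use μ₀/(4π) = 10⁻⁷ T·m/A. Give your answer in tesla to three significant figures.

In the equatorial plane B = (μ₀/4π)·m/r³ (half the axial value).
B = (10⁻⁷)·(0.00133) / (0.0780)³ = 2.803×10⁻⁷ T.

B ≈ 2.80×10⁻⁷ T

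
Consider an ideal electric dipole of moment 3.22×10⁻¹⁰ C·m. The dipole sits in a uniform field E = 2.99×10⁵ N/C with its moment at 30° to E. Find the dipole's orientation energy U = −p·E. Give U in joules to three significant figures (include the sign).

U ≈ -8.34×10⁻⁵ J

U = −p·E = −pE cosθ.
U = −(3.22×10⁻¹⁰)(2.99×10⁵)·cos30° = -8.338×10⁻⁵ J.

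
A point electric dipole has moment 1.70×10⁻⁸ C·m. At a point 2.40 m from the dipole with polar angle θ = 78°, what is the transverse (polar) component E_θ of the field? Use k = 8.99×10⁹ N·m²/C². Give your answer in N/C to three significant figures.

E_θ ≈ 10.8 N/C

For a dipole, E_θ = (kp sinθ)/r³.
kp/r³ = (8.99×10⁹)(1.70×10⁻⁸)/(2.40)³ = 11.06 N/C.
E_θ = 11.06·sin78° = 10.81 N/C.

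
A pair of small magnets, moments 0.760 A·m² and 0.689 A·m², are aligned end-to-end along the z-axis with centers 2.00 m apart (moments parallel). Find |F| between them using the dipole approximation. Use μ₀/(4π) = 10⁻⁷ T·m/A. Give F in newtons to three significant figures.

On-axis B of dipole 1: B = (μ₀/4π)·2m₁/r³. Force on dipole 2: F = m₂·dB/dr.
dB/dr = −(μ₀/4π)·6m₁/r⁴, so |F| = (μ₀/4π)·6m₁m₂/r⁴.
F = 6(10⁻⁷)(0.760)(0.689)/(2.00)⁴ = 1.964×10⁻⁸ N.

F ≈ 1.96×10⁻⁸ N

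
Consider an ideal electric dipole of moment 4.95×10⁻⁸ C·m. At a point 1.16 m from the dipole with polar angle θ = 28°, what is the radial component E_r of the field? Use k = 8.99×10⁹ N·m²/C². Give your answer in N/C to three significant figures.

E_r ≈ 503 N/C

For a dipole, E_r = (2kp cosθ)/r³.
kp/r³ = (8.99×10⁹)(4.95×10⁻⁸)/(1.16)³ = 285.1 N/C.
E_r = 2·285.1·cos28° = 503.4 N/C.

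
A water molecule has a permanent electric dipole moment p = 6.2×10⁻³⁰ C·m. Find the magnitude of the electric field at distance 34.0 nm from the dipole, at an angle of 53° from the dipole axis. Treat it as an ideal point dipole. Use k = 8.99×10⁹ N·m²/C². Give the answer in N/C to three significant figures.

E ≈ 2050 N/C

At angle θ the dipole field magnitude is E = (kp/r³)·√(1 + 3cos²θ).
kp/r³ = (8.99×10⁹)(6.20×10⁻³⁰) / (3.40×10⁻⁸)³ = 1418 N/C.
√(1 + 3cos²53°) = √(1 + 3·0.3622) = √2.0865 ≈ 1.4445.
E ≈ 1418 × 1.444 = 2048 N/C.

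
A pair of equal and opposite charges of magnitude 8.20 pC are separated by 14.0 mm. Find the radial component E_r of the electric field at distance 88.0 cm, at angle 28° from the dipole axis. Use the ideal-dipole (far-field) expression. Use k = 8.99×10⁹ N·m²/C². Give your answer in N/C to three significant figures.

Dipole moment p = qd = (8.20×10⁻¹² C)(0.0140 m) = 1.148×10⁻¹³ C·m.
For a dipole, E_r = (2kp cosθ)/r³.
kp/r³ = (8.99×10⁹)(1.148×10⁻¹³)/(0.880)³ = 0.001514 N/C.
E_r = 2·0.001514·cos28° = 0.002674 N/C.

E_r ≈ 0.00267 N/C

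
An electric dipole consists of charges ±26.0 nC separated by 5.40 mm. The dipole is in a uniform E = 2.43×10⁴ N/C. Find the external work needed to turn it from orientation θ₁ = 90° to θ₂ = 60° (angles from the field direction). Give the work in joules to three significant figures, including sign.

Dipole moment p = qd = (2.60×10⁻⁸ C)(0.00540 m) = 1.404×10⁻¹⁰ C·m.
W_ext = ΔU = U(θ₂) − U(θ₁) = −pE cosθ₂ − (−pE cosθ₁) = pE(cosθ₁ − cosθ₂).
W = (1.404×10⁻¹⁰)(2.43×10⁴)·(cos90° − cos60°) = (3.412×10⁻⁶)·(-0.5000) = -1.706×10⁻⁶ J.

W ≈ -1.71×10⁻⁶ J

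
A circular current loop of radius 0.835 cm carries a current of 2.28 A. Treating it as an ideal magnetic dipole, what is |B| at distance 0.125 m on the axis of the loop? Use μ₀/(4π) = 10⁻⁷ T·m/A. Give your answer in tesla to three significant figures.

Magnetic moment m = IA = Iπa² = (2.28)·π·(0.00835)² = 4.994×10⁻⁴ A·m².
On axis B = (μ₀/4π)·2m/r³.
B = 2·(10⁻⁷)·(4.994×10⁻⁴) / (0.125)³ = 5.114×10⁻⁸ T.

B ≈ 5.11×10⁻⁸ T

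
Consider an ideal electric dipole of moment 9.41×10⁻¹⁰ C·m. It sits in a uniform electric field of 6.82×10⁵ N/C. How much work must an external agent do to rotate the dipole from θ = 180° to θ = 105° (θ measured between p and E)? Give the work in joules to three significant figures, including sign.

W_ext = ΔU = U(θ₂) − U(θ₁) = −pE cosθ₂ − (−pE cosθ₁) = pE(cosθ₁ − cosθ₂).
W = (9.41×10⁻¹⁰)(6.82×10⁵)·(cos180° − cos105°) = (6.418×10⁻⁴)·(-0.7412) = -4.757×10⁻⁴ J.

W ≈ -4.76×10⁻⁴ J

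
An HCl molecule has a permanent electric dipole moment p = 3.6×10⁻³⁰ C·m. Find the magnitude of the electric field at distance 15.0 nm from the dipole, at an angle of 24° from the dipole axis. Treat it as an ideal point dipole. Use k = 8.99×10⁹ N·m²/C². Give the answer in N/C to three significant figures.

At angle θ the dipole field magnitude is E = (kp/r³)·√(1 + 3cos²θ).
kp/r³ = (8.99×10⁹)(3.60×10⁻³⁰) / (1.50×10⁻⁸)³ = 9589 N/C.
√(1 + 3cos²24°) = √(1 + 3·0.8346) = √3.5037 ≈ 1.8718.
E ≈ 9589 × 1.872 = 1.795×10⁴ N/C.

E ≈ 1.79×10⁴ N/C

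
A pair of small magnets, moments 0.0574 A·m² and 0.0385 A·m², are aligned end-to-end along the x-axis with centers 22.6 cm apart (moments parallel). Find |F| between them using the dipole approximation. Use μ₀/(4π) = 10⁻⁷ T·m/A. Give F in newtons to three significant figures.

F ≈ 5.08×10⁻⁷ N

On-axis B of dipole 1: B = (μ₀/4π)·2m₁/r³. Force on dipole 2: F = m₂·dB/dr.
dB/dr = −(μ₀/4π)·6m₁/r⁴, so |F| = (μ₀/4π)·6m₁m₂/r⁴.
F = 6(10⁻⁷)(0.0574)(0.0385)/(0.226)⁴ = 5.083×10⁻⁷ N.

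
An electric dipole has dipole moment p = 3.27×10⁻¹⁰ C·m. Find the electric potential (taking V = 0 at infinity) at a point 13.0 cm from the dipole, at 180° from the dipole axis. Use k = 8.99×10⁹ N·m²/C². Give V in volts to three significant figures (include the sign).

V ≈ -174 V

The dipole potential is V = kp cosθ / r².
V = (8.99×10⁹)(3.27×10⁻¹⁰)·cos180° / (0.130)² = -173.9 V.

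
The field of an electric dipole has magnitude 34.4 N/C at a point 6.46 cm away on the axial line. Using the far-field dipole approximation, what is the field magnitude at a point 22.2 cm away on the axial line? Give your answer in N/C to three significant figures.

Dipole fields scale as 1/r³ in the far field; the geometry is the same at both points.
E₂ = E₁ · (r₁/r₂)³ = 34.4 · (6.46/22.2)³.
(r₁/r₂)³ = (0.291)³ = 0.02464.
E₂ ≈ 0.8476 N/C.

E ≈ 0.848 N/C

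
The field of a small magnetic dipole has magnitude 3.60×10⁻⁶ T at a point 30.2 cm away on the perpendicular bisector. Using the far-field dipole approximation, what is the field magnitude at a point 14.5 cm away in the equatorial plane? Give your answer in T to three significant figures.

Dipole fields scale as 1/r³ in the far field; the geometry is the same at both points.
B₂ = B₁ · (r₁/r₂)³ = 3.60×10⁻⁶ · (30.2/14.5)³.
(r₁/r₂)³ = (2.083)³ = 9.035.
B₂ ≈ 3.253×10⁻⁵ T.

B ≈ 3.25×10⁻⁵ T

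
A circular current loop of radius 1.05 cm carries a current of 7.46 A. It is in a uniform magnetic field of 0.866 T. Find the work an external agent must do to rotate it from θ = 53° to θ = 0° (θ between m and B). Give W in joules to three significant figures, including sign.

Magnetic moment m = IA = Iπa² = (7.46)·π·(0.0105)² = 0.002584 A·m².
W_ext = ΔU = −mB cosθ₂ + mB cosθ₁ = mB(cosθ₁ − cosθ₂).
W = (0.002584)(0.866)·(cos53° − cos0°) = (0.002238)·(-0.3982) = -8.910×10⁻⁴ J.

W ≈ -8.91×10⁻⁴ J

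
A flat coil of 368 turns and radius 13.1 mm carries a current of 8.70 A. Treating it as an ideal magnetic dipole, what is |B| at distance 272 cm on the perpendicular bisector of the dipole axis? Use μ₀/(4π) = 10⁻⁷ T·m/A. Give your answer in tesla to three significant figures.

m = NIA = NIπa² = 368·(8.70)·π·(0.0131)² = 1.726 A·m².
In the equatorial plane B = (μ₀/4π)·m/r³ (half the axial value).
B = (10⁻⁷)·(1.726) / (2.72)³ = 8.577×10⁻⁹ T.

B ≈ 8.58×10⁻⁹ T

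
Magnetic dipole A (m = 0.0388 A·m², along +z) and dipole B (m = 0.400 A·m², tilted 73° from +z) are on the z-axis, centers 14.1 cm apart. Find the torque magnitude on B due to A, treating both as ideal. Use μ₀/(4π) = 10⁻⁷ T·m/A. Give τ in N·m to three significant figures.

Dipole B is on the axis of dipole A, so B₁ there is axial: B₁ = (μ₀/4π)·2m₁/r³ along +z.
B₁ = 2(10⁻⁷)(0.0388)/(0.141)³ = 2.768×10⁻⁶ T.
τ = m₂ B₁ sinθ.
τ = (0.400)(2.768×10⁻⁶)·sin73° = 1.059×10⁻⁶ N·m.

τ ≈ 1.06×10⁻⁶ N·m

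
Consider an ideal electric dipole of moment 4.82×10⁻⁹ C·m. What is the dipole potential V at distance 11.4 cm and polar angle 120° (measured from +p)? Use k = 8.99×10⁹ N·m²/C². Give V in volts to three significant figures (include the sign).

The dipole potential is V = kp cosθ / r².
V = (8.99×10⁹)(4.82×10⁻⁹)·cos120° / (0.114)² = -1667 V.

V ≈ -1670 V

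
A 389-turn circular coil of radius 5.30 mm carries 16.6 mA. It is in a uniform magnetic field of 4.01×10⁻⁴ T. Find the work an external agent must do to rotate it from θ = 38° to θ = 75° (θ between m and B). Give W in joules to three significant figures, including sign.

W ≈ 1.21×10⁻⁷ J

m = NIA = NIπa² = 389·(0.0166)·π·(0.00530)² = 5.698×10⁻⁴ A·m².
W_ext = ΔU = −mB cosθ₂ + mB cosθ₁ = mB(cosθ₁ − cosθ₂).
W = (5.698×10⁻⁴)(4.01×10⁻⁴)·(cos38° − cos75°) = (2.285×10⁻⁷)·(+0.5292) = 1.209×10⁻⁷ J.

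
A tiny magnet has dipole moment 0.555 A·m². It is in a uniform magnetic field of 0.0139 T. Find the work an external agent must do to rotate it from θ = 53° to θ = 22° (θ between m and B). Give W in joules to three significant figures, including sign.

W_ext = ΔU = −mB cosθ₂ + mB cosθ₁ = mB(cosθ₁ − cosθ₂).
W = (0.555)(0.0139)·(cos53° − cos22°) = (0.007714)·(-0.3254) = -0.002510 J.

W ≈ -0.00251 J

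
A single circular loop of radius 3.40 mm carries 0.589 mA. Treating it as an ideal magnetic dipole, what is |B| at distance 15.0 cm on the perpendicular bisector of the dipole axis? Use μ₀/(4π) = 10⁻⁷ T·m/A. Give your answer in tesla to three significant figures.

Magnetic moment m = IA = Iπa² = (5.89×10⁻⁴)·π·(0.00340)² = 2.139×10⁻⁸ A·m².
In the equatorial plane B = (μ₀/4π)·m/r³ (half the axial value).
B = (10⁻⁷)·(2.139×10⁻⁸) / (0.150)³ = 6.338×10⁻¹³ T.

B ≈ 6.34×10⁻¹³ T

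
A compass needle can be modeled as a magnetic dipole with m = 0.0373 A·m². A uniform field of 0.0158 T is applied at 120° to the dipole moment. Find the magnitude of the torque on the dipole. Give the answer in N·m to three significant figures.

τ ≈ 5.10×10⁻⁴ N·m

Torque on a magnetic dipole: τ = mB sinθ.
τ = (0.0373)(0.0158)·sin120° = 5.104×10⁻⁴ N·m.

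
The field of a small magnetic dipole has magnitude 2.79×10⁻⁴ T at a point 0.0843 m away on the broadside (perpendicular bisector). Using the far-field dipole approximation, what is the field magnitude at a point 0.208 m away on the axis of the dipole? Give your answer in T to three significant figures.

Dipole fields scale as 1/r³ in the far field.
The axial field is twice the equatorial field at the same r, so the geometry factor is 2/1.
B₂ = B₁ · (2/1) · (r₁/r₂)³ = 2.79×10⁻⁴ · 2 · (0.0843/0.208)³.
(r₁/r₂)³ = (0.4053)³ = 0.06657.
B₂ ≈ 3.715×10⁻⁵ T.

B ≈ 3.71×10⁻⁵ T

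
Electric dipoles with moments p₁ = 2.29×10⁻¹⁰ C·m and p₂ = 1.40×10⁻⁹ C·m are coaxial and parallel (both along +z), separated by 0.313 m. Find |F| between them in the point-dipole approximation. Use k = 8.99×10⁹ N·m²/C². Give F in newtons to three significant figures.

On-axis field of dipole 1 at distance r: E = 2kp₁/r³. Force on dipole 2 is F = p₂·dE/dr (gradient along axis).
dE/dr = −6kp₁/r⁴, so |F| = 6kp₁p₂/r⁴ (attractive for aligned moments).
F = 6(8.99×10⁹)(2.29×10⁻¹⁰)(1.40×10⁻⁹)/(0.313)⁴ = 1.802×10⁻⁶ N.

F ≈ 1.80×10⁻⁶ N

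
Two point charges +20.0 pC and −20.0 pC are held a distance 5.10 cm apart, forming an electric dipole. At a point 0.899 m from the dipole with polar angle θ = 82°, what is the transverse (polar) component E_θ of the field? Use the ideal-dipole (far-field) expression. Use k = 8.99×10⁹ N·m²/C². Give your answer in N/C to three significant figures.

E_θ ≈ 0.0125 N/C

Dipole moment p = qd = (2.00×10⁻¹¹ C)(0.0510 m) = 1.02×10⁻¹² C·m.
For a dipole, E_θ = (kp sinθ)/r³.
kp/r³ = (8.99×10⁹)(1.02×10⁻¹²)/(0.899)³ = 0.01262 N/C.
E_θ = 0.01262·sin82° = 0.01250 N/C.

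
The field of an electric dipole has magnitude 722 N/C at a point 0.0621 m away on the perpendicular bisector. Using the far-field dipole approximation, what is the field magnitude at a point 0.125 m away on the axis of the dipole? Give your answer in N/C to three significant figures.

Dipole fields scale as 1/r³ in the far field.
The axial field is twice the equatorial field at the same r, so the geometry factor is 2/1.
E₂ = E₁ · (2/1) · (r₁/r₂)³ = 722 · 2 · (0.0621/0.125)³.
(r₁/r₂)³ = (0.4968)³ = 0.1226.
E₂ ≈ 177.1 N/C.

E ≈ 177 N/C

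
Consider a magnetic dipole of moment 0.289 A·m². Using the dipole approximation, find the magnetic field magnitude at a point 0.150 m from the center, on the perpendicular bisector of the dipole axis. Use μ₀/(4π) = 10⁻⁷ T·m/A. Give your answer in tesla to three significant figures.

B ≈ 8.56×10⁻⁶ T

In the equatorial plane B = (μ₀/4π)·m/r³ (half the axial value).
B = (10⁻⁷)·(0.289) / (0.150)³ = 8.563×10⁻⁶ T.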